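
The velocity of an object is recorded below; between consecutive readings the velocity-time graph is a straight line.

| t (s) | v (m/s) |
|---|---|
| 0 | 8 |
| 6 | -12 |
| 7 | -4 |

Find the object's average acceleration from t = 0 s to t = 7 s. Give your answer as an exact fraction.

-12/7 m/s²

Average acceleration = Δv/Δt = (-4 − 8)/(7 − 0) = -12/7 m/s².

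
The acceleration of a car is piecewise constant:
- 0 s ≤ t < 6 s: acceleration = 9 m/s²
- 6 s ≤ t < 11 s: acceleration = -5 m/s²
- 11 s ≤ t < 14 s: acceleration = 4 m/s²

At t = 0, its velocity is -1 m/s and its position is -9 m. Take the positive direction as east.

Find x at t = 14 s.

On each constant-a segment, Δv = aΔt and Δx = v₀Δt + ½aΔt²; chain segment to segment.
0–6 s: v starts -1 m/s; Δx = -1·6 + ½·9·6² = 156 m; v ends 53 m/s.
6–11 s: v starts 53 m/s; Δx = 53·5 + ½·-5·5² = 202.5 m; v ends 28 m/s.
11–14 s: v starts 28 m/s; Δx = 28·3 + ½·4·3² = 102 m; v ends 40 m/s.
x(14) = -9 + Σ Δx = 451.5 m.

451.5 m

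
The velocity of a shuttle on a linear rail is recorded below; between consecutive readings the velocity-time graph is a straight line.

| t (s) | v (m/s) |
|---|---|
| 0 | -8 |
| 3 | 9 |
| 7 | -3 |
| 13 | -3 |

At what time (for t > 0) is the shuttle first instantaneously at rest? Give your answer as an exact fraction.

v changes sign on 0–3 s (from -8 to 9); the graph is linear there, so v = 0 at t = 0 + (8)·(3 − 0)/(9 − -8) = 24/17 s.

t = 24/17 s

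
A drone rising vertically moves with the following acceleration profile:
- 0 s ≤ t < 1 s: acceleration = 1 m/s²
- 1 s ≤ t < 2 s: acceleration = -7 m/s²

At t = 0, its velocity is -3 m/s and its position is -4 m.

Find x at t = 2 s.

-12 m

On each constant-a segment, Δv = aΔt and Δx = v₀Δt + ½aΔt²; chain segment to segment.
0–1 s: v starts -3 m/s; Δx = -3·1 + ½·1·1² = -2.5 m; v ends -2 m/s.
1–2 s: v starts -2 m/s; Δx = -2·1 + ½·-7·1² = -5.5 m; v ends -9 m/s.
x(2) = -4 + Σ Δx = -12 m.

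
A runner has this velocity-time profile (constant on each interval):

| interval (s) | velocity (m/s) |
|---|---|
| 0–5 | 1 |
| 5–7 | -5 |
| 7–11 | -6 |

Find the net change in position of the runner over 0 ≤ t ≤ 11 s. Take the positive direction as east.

Net displacement equals the area under the velocity-time graph (areas below the axis count negative).
0–5 s: 1 × 5 = 5 m
5–7 s: -5 × 2 = -10 m
7–11 s: -6 × 4 = -24 m
Net displacement = -29 m

-29 m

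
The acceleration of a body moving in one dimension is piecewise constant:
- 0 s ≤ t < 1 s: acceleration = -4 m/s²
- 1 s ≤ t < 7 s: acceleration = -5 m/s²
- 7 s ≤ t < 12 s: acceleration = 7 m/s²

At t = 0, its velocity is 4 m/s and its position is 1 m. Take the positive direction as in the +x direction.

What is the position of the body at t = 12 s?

-149.5 m

On each constant-a segment, Δv = aΔt and Δx = v₀Δt + ½aΔt²; chain segment to segment.
0–1 s: v starts 4 m/s; Δx = 4·1 + ½·-4·1² = 2 m; v ends 0 m/s.
1–7 s: v starts 0 m/s; Δx = 0·6 + ½·-5·6² = -90 m; v ends -30 m/s.
7–12 s: v starts -30 m/s; Δx = -30·5 + ½·7·5² = -62.5 m; v ends 5 m/s.
x(12) = 1 + Σ Δx = -149.5 m.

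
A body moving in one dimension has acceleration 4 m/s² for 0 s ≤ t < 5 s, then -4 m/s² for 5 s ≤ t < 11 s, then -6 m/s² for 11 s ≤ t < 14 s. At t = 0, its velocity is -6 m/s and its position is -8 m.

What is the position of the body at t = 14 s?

-33 m

On each constant-a segment, Δv = aΔt and Δx = v₀Δt + ½aΔt²; chain segment to segment.
0–5 s: v starts -6 m/s; Δx = -6·5 + ½·4·5² = 20 m; v ends 14 m/s.
5–11 s: v starts 14 m/s; Δx = 14·6 + ½·-4·6² = 12 m; v ends -10 m/s.
11–14 s: v starts -10 m/s; Δx = -10·3 + ½·-6·3² = -57 m; v ends -28 m/s.
x(14) = -8 + Σ Δx = -33 m.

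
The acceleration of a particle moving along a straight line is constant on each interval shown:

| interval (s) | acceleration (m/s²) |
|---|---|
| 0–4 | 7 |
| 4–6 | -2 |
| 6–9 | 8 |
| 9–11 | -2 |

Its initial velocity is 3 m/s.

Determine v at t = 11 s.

Δv equals the area under the a-t graph; then v = v₀ + Δv.
0–4 s: 7 × 4 = 28 m/s
4–6 s: -2 × 2 = -4 m/s
6–9 s: 8 × 3 = 24 m/s
9–11 s: -2 × 2 = -4 m/s
Δv = 44 m/s, so v(11) = 3 + (44) = 47 m/s.

47 m/s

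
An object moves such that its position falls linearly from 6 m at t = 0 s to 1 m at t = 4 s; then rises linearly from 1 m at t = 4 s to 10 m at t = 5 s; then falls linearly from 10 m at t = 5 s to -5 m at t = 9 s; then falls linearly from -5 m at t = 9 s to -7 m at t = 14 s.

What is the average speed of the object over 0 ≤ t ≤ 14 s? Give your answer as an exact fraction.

Average speed = (total path length)/(elapsed time); on a piecewise-linear x-t graph the path length is Σ|Δx|.
0–4 s: |Δx| = |1 − 6| = 5 m
4–5 s: |Δx| = |10 − 1| = 9 m
5–9 s: |Δx| = |-5 − 10| = 15 m
9–14 s: |Δx| = |-7 − -5| = 2 m
Total path = 31 m; average speed = 31/14 = 31/14 m/s.

31/14 m/s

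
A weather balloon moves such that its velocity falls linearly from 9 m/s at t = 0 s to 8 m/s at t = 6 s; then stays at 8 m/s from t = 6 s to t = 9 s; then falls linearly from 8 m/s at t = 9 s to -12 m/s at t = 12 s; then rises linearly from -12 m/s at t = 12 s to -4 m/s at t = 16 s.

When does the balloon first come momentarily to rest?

v changes sign on 9–12 s (from 8 to -12); the graph is linear there, so v = 0 at t = 9 + (-8)·(12 − 9)/(-12 − 8) = 10.2 s.

t = 10.2 s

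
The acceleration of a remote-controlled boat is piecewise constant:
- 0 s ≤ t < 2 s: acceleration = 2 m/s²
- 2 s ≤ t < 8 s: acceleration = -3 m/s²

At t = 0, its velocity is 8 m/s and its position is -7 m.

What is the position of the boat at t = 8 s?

31 m

On each constant-a segment, Δv = aΔt and Δx = v₀Δt + ½aΔt²; chain segment to segment.
0–2 s: v starts 8 m/s; Δx = 8·2 + ½·2·2² = 20 m; v ends 12 m/s.
2–8 s: v starts 12 m/s; Δx = 12·6 + ½·-3·6² = 18 m; v ends -6 m/s.
x(8) = -7 + Σ Δx = 31 m.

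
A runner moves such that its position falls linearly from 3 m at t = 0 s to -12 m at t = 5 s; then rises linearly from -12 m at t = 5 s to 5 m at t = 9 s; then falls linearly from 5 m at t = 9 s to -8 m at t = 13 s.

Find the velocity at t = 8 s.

4.25 m/s

Velocity is the slope of the x-t graph on 5–9 s: (5 − -12)/(9 − 5) = 4.25 m/s.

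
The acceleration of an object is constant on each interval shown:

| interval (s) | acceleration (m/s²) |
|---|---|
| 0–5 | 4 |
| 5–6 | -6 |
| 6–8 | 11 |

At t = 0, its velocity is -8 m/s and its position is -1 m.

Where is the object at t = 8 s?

On each constant-a segment, Δv = aΔt and Δx = v₀Δt + ½aΔt²; chain segment to segment.
0–5 s: v starts -8 m/s; Δx = -8·5 + ½·4·5² = 10 m; v ends 12 m/s.
5–6 s: v starts 12 m/s; Δx = 12·1 + ½·-6·1² = 9 m; v ends 6 m/s.
6–8 s: v starts 6 m/s; Δx = 6·2 + ½·11·2² = 34 m; v ends 28 m/s.
x(8) = -1 + Σ Δx = 52 m.

52 m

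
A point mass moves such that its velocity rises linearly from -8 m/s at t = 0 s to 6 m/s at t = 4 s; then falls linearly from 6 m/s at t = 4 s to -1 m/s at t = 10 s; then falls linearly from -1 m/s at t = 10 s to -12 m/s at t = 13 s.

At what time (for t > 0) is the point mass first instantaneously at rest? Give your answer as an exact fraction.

t = 16/7 s

v changes sign on 0–4 s (from -8 to 6); the graph is linear there, so v = 0 at t = 0 + (8)·(4 − 0)/(6 − -8) = 16/7 s.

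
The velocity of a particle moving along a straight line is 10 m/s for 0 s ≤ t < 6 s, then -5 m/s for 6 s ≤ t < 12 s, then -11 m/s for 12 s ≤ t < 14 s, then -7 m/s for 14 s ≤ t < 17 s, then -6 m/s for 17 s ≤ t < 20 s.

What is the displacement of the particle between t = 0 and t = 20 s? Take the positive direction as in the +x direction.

Displacement is the signed area under the v-t curve.
0–6 s: 10 × 6 = 60 m
6–12 s: -5 × 6 = -30 m
12–14 s: -11 × 2 = -22 m
14–17 s: -7 × 3 = -21 m
17–20 s: -6 × 3 = -18 m
Net displacement = -31 m

-31 m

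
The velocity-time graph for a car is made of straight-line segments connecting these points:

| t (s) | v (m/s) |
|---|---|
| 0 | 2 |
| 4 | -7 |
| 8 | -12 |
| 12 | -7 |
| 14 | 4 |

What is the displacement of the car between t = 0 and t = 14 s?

Displacement is the signed area under the v-t curve.
0–4 s: ½(2 + -7)(4) = -10 m
4–8 s: ½(-7 + -12)(4) = -38 m
8–12 s: ½(-12 + -7)(4) = -38 m
12–14 s: ½(-7 + 4)(2) = -3 m
Net displacement = -89 m

-89 m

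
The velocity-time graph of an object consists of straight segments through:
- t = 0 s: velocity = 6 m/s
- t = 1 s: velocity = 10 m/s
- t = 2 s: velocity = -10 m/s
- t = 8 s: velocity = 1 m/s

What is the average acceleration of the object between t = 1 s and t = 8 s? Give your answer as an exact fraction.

Average acceleration = Δv/Δt = (1 − 10)/(8 − 1) = -9/7 m/s².

-9/7 m/s²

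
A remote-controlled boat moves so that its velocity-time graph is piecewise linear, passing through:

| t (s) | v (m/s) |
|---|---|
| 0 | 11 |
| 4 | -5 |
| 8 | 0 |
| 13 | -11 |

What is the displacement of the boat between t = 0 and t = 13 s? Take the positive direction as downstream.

Net displacement equals the area under the velocity-time graph (areas below the axis count negative).
0–4 s: ½(11 + -5)(4) = 12 m
4–8 s: ½(-5 + 0)(4) = -10 m
8–13 s: ½(0 + -11)(5) = -27.5 m
Net displacement = -25.5 m

-25.5 m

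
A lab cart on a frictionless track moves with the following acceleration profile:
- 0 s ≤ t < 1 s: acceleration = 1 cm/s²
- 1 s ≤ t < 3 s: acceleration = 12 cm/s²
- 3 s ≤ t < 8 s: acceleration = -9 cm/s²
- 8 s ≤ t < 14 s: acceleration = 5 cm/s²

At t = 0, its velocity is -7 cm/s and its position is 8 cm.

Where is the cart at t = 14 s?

-81 cm

On each constant-a segment, Δv = aΔt and Δx = v₀Δt + ½aΔt²; chain segment to segment.
0–1 s: v starts -7 cm/s; Δx = -7·1 + ½·1·1² = -6.5 cm; v ends -6 cm/s.
1–3 s: v starts -6 cm/s; Δx = -6·2 + ½·12·2² = 12 cm; v ends 18 cm/s.
3–8 s: v starts 18 cm/s; Δx = 18·5 + ½·-9·5² = -22.5 cm; v ends -27 cm/s.
8–14 s: v starts -27 cm/s; Δx = -27·6 + ½·5·6² = -72 cm; v ends 3 cm/s.
x(14) = 8 + Σ Δx = -81 cm.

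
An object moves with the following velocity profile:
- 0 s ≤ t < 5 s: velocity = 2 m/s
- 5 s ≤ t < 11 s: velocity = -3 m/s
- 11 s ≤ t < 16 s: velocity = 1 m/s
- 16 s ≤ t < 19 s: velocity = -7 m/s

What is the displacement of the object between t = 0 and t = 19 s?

-24 m

Net displacement equals the area under the velocity-time graph (areas below the axis count negative).
0–5 s: 2 × 5 = 10 m
5–11 s: -3 × 6 = -18 m
11–16 s: 1 × 5 = 5 m
16–19 s: -7 × 3 = -21 m
Net displacement = -24 m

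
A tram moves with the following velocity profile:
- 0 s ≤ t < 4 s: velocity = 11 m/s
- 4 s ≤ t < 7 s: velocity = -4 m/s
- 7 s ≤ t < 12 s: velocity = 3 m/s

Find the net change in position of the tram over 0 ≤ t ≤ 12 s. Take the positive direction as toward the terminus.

Displacement is the signed area under the v-t curve.
0–4 s: 11 × 4 = 44 m
4–7 s: -4 × 3 = -12 m
7–12 s: 3 × 5 = 15 m
Net displacement = 47 m

47 m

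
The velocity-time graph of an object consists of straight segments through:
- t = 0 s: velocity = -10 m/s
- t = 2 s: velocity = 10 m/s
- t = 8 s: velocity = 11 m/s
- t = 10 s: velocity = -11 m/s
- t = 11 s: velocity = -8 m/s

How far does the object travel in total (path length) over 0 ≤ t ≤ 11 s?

93.5 m

Distance (not displacement) is the total path length: add the absolute areas under v-t.
0–2 s: v = 0 at t = 1 s; triangle areas 5 + 5 = 10 m
2–8 s: |½(10 + 11)(6)| = 63 m
8–10 s: v = 0 at t = 9 s; triangle areas 5.5 + 5.5 = 11 m
10–11 s: |½(-11 + -8)(1)| = 9.5 m
Total distance = 93.5 m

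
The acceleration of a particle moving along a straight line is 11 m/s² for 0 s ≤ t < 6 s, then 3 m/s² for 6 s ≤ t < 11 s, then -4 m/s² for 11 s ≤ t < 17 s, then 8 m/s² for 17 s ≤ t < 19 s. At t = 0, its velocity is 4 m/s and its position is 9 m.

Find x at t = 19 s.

On each constant-a segment, Δv = aΔt and Δx = v₀Δt + ½aΔt²; chain segment to segment.
0–6 s: v starts 4 m/s; Δx = 4·6 + ½·11·6² = 222 m; v ends 70 m/s.
6–11 s: v starts 70 m/s; Δx = 70·5 + ½·3·5² = 387.5 m; v ends 85 m/s.
11–17 s: v starts 85 m/s; Δx = 85·6 + ½·-4·6² = 438 m; v ends 61 m/s.
17–19 s: v starts 61 m/s; Δx = 61·2 + ½·8·2² = 138 m; v ends 77 m/s.
x(19) = 9 + Σ Δx = 1194.5 m.

1194.5 m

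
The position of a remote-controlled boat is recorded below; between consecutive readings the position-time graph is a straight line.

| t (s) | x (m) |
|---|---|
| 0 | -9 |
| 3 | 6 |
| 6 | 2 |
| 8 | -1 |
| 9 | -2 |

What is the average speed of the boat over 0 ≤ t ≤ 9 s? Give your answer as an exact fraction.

23/9 m/s

Average speed = (total path length)/(elapsed time); on a piecewise-linear x-t graph the path length is Σ|Δx|.
0–3 s: |Δx| = |6 − -9| = 15 m
3–6 s: |Δx| = |2 − 6| = 4 m
6–8 s: |Δx| = |-1 − 2| = 3 m
8–9 s: |Δx| = |-2 − -1| = 1 m
Total path = 23 m; average speed = 23/9 = 23/9 m/s.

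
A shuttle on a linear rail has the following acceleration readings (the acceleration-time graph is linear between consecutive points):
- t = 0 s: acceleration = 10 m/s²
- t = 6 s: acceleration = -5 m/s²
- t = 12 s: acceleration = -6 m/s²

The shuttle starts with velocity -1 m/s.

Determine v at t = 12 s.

-19 m/s

Δv equals the area under the a-t graph; then v = v₀ + Δv.
0–6 s: ½(10 + -5)(6) = 15 m/s
6–12 s: ½(-5 + -6)(6) = -33 m/s
Δv = -18 m/s, so v(12) = -1 + (-18) = -19 m/s.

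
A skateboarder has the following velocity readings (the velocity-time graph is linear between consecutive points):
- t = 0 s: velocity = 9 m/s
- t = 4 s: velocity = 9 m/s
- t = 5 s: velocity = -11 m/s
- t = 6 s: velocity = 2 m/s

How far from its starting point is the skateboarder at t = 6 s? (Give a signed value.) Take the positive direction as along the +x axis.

30.5 m

Net displacement equals the area under the velocity-time graph (areas below the axis count negative).
0–4 s: 9 × 4 = 36 m
4–5 s: ½(9 + -11)(1) = -1 m
5–6 s: ½(-11 + 2)(1) = -4.5 m
Net displacement = 30.5 m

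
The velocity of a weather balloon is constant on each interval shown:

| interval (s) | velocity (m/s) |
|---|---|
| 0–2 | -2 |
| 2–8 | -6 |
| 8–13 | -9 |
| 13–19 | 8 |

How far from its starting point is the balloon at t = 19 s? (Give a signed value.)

Displacement is the signed area under the v-t curve.
0–2 s: -2 × 2 = -4 m
2–8 s: -6 × 6 = -36 m
8–13 s: -9 × 5 = -45 m
13–19 s: 8 × 6 = 48 m
Net displacement = -37 m

-37 m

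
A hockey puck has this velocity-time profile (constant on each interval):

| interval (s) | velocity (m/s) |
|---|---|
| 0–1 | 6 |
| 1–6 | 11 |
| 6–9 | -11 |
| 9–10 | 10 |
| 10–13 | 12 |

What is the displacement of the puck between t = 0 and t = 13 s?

74 m

Net displacement equals the area under the velocity-time graph (areas below the axis count negative).
0–1 s: 6 × 1 = 6 m
1–6 s: 11 × 5 = 55 m
6–9 s: -11 × 3 = -33 m
9–10 s: 10 × 1 = 10 m
10–13 s: 12 × 3 = 36 m
Net displacement = 74 m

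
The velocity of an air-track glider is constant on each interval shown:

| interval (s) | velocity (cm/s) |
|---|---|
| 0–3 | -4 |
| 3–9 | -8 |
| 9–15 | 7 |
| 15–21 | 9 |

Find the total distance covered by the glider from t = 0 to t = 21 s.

156 cm

Distance (not displacement) is the total path length: add the absolute areas under v-t.
0–3 s: |-4| × 3 = 12 cm
3–9 s: |-8| × 6 = 48 cm
9–15 s: |7| × 6 = 42 cm
15–21 s: |9| × 6 = 54 cm
Total distance = 156 cm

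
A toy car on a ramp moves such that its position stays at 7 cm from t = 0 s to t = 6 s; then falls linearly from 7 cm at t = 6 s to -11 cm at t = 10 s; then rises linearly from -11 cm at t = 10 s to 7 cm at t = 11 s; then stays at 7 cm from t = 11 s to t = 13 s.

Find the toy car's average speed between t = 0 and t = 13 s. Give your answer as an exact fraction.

Average speed = (total path length)/(elapsed time); on a piecewise-linear x-t graph the path length is Σ|Δx|.
0–6 s: |Δx| = |7 − 7| = 0 cm
6–10 s: |Δx| = |-11 − 7| = 18 cm
10–11 s: |Δx| = |7 − -11| = 18 cm
11–13 s: |Δx| = |7 − 7| = 0 cm
Total path = 36 cm; average speed = 36/13 = 36/13 cm/s.

36/13 cm/s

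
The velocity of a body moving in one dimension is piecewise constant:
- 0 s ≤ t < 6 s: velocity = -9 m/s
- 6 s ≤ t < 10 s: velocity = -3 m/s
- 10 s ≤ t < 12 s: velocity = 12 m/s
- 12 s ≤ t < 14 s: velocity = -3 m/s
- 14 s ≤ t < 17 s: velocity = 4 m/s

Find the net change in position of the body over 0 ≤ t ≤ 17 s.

-36 m

Net displacement equals the area under the velocity-time graph (areas below the axis count negative).
0–6 s: -9 × 6 = -54 m
6–10 s: -3 × 4 = -12 m
10–12 s: 12 × 2 = 24 m
12–14 s: -3 × 2 = -6 m
14–17 s: 4 × 3 = 12 m
Net displacement = -36 m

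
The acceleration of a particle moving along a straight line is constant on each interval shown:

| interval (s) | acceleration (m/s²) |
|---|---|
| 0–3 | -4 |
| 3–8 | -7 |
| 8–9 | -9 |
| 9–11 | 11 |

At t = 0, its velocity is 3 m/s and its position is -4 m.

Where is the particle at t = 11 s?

On each constant-a segment, Δv = aΔt and Δx = v₀Δt + ½aΔt²; chain segment to segment.
0–3 s: v starts 3 m/s; Δx = 3·3 + ½·-4·3² = -9 m; v ends -9 m/s.
3–8 s: v starts -9 m/s; Δx = -9·5 + ½·-7·5² = -132.5 m; v ends -44 m/s.
8–9 s: v starts -44 m/s; Δx = -44·1 + ½·-9·1² = -48.5 m; v ends -53 m/s.
9–11 s: v starts -53 m/s; Δx = -53·2 + ½·11·2² = -84 m; v ends -31 m/s.
x(11) = -4 + Σ Δx = -278 m.

-278 m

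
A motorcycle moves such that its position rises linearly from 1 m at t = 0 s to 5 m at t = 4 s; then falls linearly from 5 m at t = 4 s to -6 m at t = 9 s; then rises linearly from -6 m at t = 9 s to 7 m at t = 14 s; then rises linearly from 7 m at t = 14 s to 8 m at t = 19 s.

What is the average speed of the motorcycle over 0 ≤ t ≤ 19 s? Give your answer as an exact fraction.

Average speed = (total path length)/(elapsed time); on a piecewise-linear x-t graph the path length is Σ|Δx|.
0–4 s: |Δx| = |5 − 1| = 4 m
4–9 s: |Δx| = |-6 − 5| = 11 m
9–14 s: |Δx| = |7 − -6| = 13 m
14–19 s: |Δx| = |8 − 7| = 1 m
Total path = 29 m; average speed = 29/19 = 29/19 m/s.

29/19 m/s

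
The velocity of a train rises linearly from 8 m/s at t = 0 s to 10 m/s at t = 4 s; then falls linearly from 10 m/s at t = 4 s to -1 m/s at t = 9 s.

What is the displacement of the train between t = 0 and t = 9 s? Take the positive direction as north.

Displacement is the signed area under the v-t curve.
0–4 s: ½(8 + 10)(4) = 36 m
4–9 s: ½(10 + -1)(5) = 22.5 m
Net displacement = 58.5 m

58.5 m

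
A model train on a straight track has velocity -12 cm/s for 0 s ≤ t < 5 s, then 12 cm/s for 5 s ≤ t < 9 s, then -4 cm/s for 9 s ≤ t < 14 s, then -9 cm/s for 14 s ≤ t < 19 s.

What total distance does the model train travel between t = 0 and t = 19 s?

173 cm

Total distance travelled is ∫|v| dt — sum the magnitudes of each area piece.
0–5 s: |-12| × 5 = 60 cm
5–9 s: |12| × 4 = 48 cm
9–14 s: |-4| × 5 = 20 cm
14–19 s: |-9| × 5 = 45 cm
Total distance = 173 cm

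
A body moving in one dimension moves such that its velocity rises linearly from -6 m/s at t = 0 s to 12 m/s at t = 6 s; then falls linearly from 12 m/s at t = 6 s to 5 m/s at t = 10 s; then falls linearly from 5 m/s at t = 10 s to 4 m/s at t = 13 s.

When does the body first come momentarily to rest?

t = 2 s

v changes sign on 0–6 s (from -6 to 12); the graph is linear there, so v = 0 at t = 0 + (6)·(6 − 0)/(12 − -6) = 2 s.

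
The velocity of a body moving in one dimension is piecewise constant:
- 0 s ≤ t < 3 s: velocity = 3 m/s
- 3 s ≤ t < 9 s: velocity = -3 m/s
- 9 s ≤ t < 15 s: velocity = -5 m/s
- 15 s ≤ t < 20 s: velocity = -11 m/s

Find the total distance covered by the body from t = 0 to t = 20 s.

112 m

Total distance travelled is ∫|v| dt — sum the magnitudes of each area piece.
0–3 s: |3| × 3 = 9 m
3–9 s: |-3| × 6 = 18 m
9–15 s: |-5| × 6 = 30 m
15–20 s: |-11| × 5 = 55 m
Total distance = 112 m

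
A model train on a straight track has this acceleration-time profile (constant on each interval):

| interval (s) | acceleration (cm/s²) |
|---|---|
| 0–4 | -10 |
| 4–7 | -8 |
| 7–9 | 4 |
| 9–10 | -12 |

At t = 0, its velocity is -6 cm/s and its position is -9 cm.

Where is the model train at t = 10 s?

-487 cm

On each constant-a segment, Δv = aΔt and Δx = v₀Δt + ½aΔt²; chain segment to segment.
0–4 s: v starts -6 cm/s; Δx = -6·4 + ½·-10·4² = -104 cm; v ends -46 cm/s.
4–7 s: v starts -46 cm/s; Δx = -46·3 + ½·-8·3² = -174 cm; v ends -70 cm/s.
7–9 s: v starts -70 cm/s; Δx = -70·2 + ½·4·2² = -132 cm; v ends -62 cm/s.
9–10 s: v starts -62 cm/s; Δx = -62·1 + ½·-12·1² = -68 cm; v ends -74 cm/s.
x(10) = -9 + Σ Δx = -487 cm.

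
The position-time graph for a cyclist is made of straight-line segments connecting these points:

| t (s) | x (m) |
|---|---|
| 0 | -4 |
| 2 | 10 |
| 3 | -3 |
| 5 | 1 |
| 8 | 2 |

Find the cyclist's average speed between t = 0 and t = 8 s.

4 m/s

Average speed = (total path length)/(elapsed time); on a piecewise-linear x-t graph the path length is Σ|Δx|.
0–2 s: |Δx| = |10 − -4| = 14 m
2–3 s: |Δx| = |-3 − 10| = 13 m
3–5 s: |Δx| = |1 − -3| = 4 m
5–8 s: |Δx| = |2 − 1| = 1 m
Total path = 32 m; average speed = 32/8 = 4 m/s.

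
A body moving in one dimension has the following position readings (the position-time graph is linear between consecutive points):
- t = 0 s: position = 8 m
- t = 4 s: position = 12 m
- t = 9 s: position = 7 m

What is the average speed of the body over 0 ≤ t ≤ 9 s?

Average speed = (total path length)/(elapsed time); on a piecewise-linear x-t graph the path length is Σ|Δx|.
0–4 s: |Δx| = |12 − 8| = 4 m
4–9 s: |Δx| = |7 − 12| = 5 m
Total path = 9 m; average speed = 9/9 = 1 m/s.

1 m/s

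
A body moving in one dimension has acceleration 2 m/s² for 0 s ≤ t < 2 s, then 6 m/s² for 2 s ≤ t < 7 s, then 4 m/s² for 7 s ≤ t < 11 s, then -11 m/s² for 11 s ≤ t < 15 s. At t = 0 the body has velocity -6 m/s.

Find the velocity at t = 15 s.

0 m/s

Δv equals the area under the a-t graph; then v = v₀ + Δv.
0–2 s: 2 × 2 = 4 m/s
2–7 s: 6 × 5 = 30 m/s
7–11 s: 4 × 4 = 16 m/s
11–15 s: -11 × 4 = -44 m/s
Δv = 6 m/s, so v(15) = -6 + (6) = 0 m/s.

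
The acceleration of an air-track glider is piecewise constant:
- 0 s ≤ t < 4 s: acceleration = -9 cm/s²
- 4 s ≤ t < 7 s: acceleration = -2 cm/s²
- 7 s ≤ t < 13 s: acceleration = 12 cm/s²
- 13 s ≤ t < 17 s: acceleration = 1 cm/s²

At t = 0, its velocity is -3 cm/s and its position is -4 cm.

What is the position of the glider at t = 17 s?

On each constant-a segment, Δv = aΔt and Δx = v₀Δt + ½aΔt²; chain segment to segment.
0–4 s: v starts -3 cm/s; Δx = -3·4 + ½·-9·4² = -84 cm; v ends -39 cm/s.
4–7 s: v starts -39 cm/s; Δx = -39·3 + ½·-2·3² = -126 cm; v ends -45 cm/s.
7–13 s: v starts -45 cm/s; Δx = -45·6 + ½·12·6² = -54 cm; v ends 27 cm/s.
13–17 s: v starts 27 cm/s; Δx = 27·4 + ½·1·4² = 116 cm; v ends 31 cm/s.
x(17) = -4 + Σ Δx = -152 cm.

-152 cm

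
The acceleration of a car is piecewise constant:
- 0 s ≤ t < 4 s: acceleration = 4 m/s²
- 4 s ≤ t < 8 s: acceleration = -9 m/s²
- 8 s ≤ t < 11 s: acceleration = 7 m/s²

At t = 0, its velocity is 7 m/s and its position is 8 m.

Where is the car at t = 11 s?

80.5 m

On each constant-a segment, Δv = aΔt and Δx = v₀Δt + ½aΔt²; chain segment to segment.
0–4 s: v starts 7 m/s; Δx = 7·4 + ½·4·4² = 60 m; v ends 23 m/s.
4–8 s: v starts 23 m/s; Δx = 23·4 + ½·-9·4² = 20 m; v ends -13 m/s.
8–11 s: v starts -13 m/s; Δx = -13·3 + ½·7·3² = -7.5 m; v ends 8 m/s.
x(11) = 8 + Σ Δx = 80.5 m.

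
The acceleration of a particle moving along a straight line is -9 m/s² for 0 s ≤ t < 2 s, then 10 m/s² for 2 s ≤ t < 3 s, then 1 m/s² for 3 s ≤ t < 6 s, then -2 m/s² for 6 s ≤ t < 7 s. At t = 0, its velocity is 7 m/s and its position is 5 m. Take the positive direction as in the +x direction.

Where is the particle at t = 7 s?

On each constant-a segment, Δv = aΔt and Δx = v₀Δt + ½aΔt²; chain segment to segment.
0–2 s: v starts 7 m/s; Δx = 7·2 + ½·-9·2² = -4 m; v ends -11 m/s.
2–3 s: v starts -11 m/s; Δx = -11·1 + ½·10·1² = -6 m; v ends -1 m/s.
3–6 s: v starts -1 m/s; Δx = -1·3 + ½·1·3² = 1.5 m; v ends 2 m/s.
6–7 s: v starts 2 m/s; Δx = 2·1 + ½·-2·1² = 1 m; v ends 0 m/s.
x(7) = 5 + Σ Δx = -2.5 m.

-2.5 m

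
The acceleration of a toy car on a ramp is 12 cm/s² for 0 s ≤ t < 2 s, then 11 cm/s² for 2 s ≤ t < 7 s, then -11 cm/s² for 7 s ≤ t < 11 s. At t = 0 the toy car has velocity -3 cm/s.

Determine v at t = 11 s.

Δv equals the area under the a-t graph; then v = v₀ + Δv.
0–2 s: 12 × 2 = 24 cm/s
2–7 s: 11 × 5 = 55 cm/s
7–11 s: -11 × 4 = -44 cm/s
Δv = 35 cm/s, so v(11) = -3 + (35) = 32 cm/s.

32 cm/s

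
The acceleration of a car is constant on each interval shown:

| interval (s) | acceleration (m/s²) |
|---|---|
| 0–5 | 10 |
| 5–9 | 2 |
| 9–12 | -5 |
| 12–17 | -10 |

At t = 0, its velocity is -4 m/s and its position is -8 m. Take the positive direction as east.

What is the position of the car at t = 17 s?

506.5 m

On each constant-a segment, Δv = aΔt and Δx = v₀Δt + ½aΔt²; chain segment to segment.
0–5 s: v starts -4 m/s; Δx = -4·5 + ½·10·5² = 105 m; v ends 46 m/s.
5–9 s: v starts 46 m/s; Δx = 46·4 + ½·2·4² = 200 m; v ends 54 m/s.
9–12 s: v starts 54 m/s; Δx = 54·3 + ½·-5·3² = 139.5 m; v ends 39 m/s.
12–17 s: v starts 39 m/s; Δx = 39·5 + ½·-10·5² = 70 m; v ends -11 m/s.
x(17) = -8 + Σ Δx = 506.5 m.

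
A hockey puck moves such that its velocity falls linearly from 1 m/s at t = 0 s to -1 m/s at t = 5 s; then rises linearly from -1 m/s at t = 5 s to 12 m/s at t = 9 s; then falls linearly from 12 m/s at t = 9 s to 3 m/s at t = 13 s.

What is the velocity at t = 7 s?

On 5–9 s the graph is linear from -1 to 12 m/s: v(7) = -1 + (12 − -1)·(7 − 5)/(9 − 5) = 5.5 m/s.

5.5 m/s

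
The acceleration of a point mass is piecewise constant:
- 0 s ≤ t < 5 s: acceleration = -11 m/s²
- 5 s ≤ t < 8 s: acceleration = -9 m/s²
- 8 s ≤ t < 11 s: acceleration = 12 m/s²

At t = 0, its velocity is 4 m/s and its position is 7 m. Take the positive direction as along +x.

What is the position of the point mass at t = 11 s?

-484 m

On each constant-a segment, Δv = aΔt and Δx = v₀Δt + ½aΔt²; chain segment to segment.
0–5 s: v starts 4 m/s; Δx = 4·5 + ½·-11·5² = -117.5 m; v ends -51 m/s.
5–8 s: v starts -51 m/s; Δx = -51·3 + ½·-9·3² = -193.5 m; v ends -78 m/s.
8–11 s: v starts -78 m/s; Δx = -78·3 + ½·12·3² = -180 m; v ends -42 m/s.
x(11) = 7 + Σ Δx = -484 m.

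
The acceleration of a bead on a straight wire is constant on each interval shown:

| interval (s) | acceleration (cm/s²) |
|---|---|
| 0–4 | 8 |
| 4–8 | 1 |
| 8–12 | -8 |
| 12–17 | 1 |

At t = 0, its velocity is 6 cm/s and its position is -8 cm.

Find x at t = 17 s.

On each constant-a segment, Δv = aΔt and Δx = v₀Δt + ½aΔt²; chain segment to segment.
0–4 s: v starts 6 cm/s; Δx = 6·4 + ½·8·4² = 88 cm; v ends 38 cm/s.
4–8 s: v starts 38 cm/s; Δx = 38·4 + ½·1·4² = 160 cm; v ends 42 cm/s.
8–12 s: v starts 42 cm/s; Δx = 42·4 + ½·-8·4² = 104 cm; v ends 10 cm/s.
12–17 s: v starts 10 cm/s; Δx = 10·5 + ½·1·5² = 62.5 cm; v ends 15 cm/s.
x(17) = -8 + Σ Δx = 406.5 cm.

406.5 cm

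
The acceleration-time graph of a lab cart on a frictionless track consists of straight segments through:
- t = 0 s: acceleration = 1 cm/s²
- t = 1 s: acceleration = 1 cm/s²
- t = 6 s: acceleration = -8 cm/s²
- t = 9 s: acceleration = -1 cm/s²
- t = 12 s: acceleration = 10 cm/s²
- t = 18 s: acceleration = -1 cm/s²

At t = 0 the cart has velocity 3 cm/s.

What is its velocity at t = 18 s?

13.5 cm/s

Δv equals the area under the a-t graph; then v = v₀ + Δv.
0–1 s: 1 × 1 = 1 cm/s
1–6 s: ½(1 + -8)(5) = -17.5 cm/s
6–9 s: ½(-8 + -1)(3) = -13.5 cm/s
9–12 s: ½(-1 + 10)(3) = 13.5 cm/s
12–18 s: ½(10 + -1)(6) = 27 cm/s
Δv = 10.5 cm/s, so v(18) = 3 + (10.5) = 13.5 cm/s.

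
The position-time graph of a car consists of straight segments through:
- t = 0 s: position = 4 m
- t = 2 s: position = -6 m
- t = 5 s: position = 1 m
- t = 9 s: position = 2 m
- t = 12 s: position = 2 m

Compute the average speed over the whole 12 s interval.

1.5 m/s

Average speed = (total path length)/(elapsed time); on a piecewise-linear x-t graph the path length is Σ|Δx|.
0–2 s: |Δx| = |-6 − 4| = 10 m
2–5 s: |Δx| = |1 − -6| = 7 m
5–9 s: |Δx| = |2 − 1| = 1 m
9–12 s: |Δx| = |2 − 2| = 0 m
Total path = 18 m; average speed = 18/12 = 1.5 m/s.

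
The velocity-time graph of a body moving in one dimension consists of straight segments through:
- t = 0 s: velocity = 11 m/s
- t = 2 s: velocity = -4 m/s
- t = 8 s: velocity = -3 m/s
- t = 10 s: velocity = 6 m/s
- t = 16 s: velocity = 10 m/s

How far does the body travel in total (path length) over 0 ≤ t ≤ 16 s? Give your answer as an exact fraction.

1247/15 m

Distance (not displacement) is the total path length: add the absolute areas under v-t.
0–2 s: v = 0 at t = 22/15 s; triangle areas 121/15 + 16/15 = 137/15 m
2–8 s: |½(-4 + -3)(6)| = 21 m
8–10 s: v = 0 at t = 26/3 s; triangle areas 1 + 4 = 5 m
10–16 s: |½(6 + 10)(6)| = 48 m
Total distance = 1247/15 m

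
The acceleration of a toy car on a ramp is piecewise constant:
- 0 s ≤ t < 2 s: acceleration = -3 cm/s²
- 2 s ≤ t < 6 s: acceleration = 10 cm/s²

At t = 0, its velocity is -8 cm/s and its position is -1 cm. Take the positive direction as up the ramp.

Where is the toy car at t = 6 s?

1 cm

On each constant-a segment, Δv = aΔt and Δx = v₀Δt + ½aΔt²; chain segment to segment.
0–2 s: v starts -8 cm/s; Δx = -8·2 + ½·-3·2² = -22 cm; v ends -14 cm/s.
2–6 s: v starts -14 cm/s; Δx = -14·4 + ½·10·4² = 24 cm; v ends 26 cm/s.
x(6) = -1 + Σ Δx = 1 cm.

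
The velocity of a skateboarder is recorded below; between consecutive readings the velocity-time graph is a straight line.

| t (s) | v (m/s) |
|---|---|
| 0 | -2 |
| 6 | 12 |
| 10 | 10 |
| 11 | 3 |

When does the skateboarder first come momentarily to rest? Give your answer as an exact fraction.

t = 6/7 s

v changes sign on 0–6 s (from -2 to 12); the graph is linear there, so v = 0 at t = 0 + (2)·(6 − 0)/(12 − -2) = 6/7 s.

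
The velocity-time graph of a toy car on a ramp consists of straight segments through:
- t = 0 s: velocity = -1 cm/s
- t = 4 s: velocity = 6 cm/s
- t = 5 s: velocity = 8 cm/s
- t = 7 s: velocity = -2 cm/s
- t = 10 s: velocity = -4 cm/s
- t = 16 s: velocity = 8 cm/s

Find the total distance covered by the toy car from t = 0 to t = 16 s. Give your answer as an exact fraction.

Total distance travelled is ∫|v| dt — sum the magnitudes of each area piece.
0–4 s: v = 0 at t = 4/7 s; triangle areas 2/7 + 72/7 = 74/7 cm
4–5 s: |½(6 + 8)(1)| = 7 cm
5–7 s: v = 0 at t = 6.6 s; triangle areas 6.4 + 0.4 = 6.8 cm
7–10 s: |½(-2 + -4)(3)| = 9 cm
10–16 s: v = 0 at t = 12 s; triangle areas 4 + 16 = 20 cm
Total distance = 1868/35 cm

1868/35 cm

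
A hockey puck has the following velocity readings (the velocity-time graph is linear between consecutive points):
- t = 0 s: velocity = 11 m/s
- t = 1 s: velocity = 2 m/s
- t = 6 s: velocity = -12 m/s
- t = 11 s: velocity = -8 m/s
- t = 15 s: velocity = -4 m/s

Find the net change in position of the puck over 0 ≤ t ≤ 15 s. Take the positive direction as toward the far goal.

Displacement is the signed area under the v-t curve.
0–1 s: ½(11 + 2)(1) = 6.5 m
1–6 s: ½(2 + -12)(5) = -25 m
6–11 s: ½(-12 + -8)(5) = -50 m
11–15 s: ½(-8 + -4)(4) = -24 m
Net displacement = -92.5 m

-92.5 m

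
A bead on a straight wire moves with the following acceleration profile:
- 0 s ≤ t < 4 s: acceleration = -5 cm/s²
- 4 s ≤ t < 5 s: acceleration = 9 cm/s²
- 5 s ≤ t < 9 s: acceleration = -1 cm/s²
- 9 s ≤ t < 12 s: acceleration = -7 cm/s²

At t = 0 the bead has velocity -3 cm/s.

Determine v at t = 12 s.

-39 cm/s

Δv equals the area under the a-t graph; then v = v₀ + Δv.
0–4 s: -5 × 4 = -20 cm/s
4–5 s: 9 × 1 = 9 cm/s
5–9 s: -1 × 4 = -4 cm/s
9–12 s: -7 × 3 = -21 cm/s
Δv = -36 cm/s, so v(12) = -3 + (-36) = -39 cm/s.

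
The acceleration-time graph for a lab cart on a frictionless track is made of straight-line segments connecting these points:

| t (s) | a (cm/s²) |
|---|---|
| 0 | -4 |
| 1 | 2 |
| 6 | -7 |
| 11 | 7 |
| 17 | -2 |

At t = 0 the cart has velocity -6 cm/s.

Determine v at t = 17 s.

Δv equals the area under the a-t graph; then v = v₀ + Δv.
0–1 s: ½(-4 + 2)(1) = -1 cm/s
1–6 s: ½(2 + -7)(5) = -12.5 cm/s
6–11 s: ½(-7 + 7)(5) = 0 cm/s
11–17 s: ½(7 + -2)(6) = 15 cm/s
Δv = 1.5 cm/s, so v(17) = -6 + (1.5) = -4.5 cm/s.

-4.5 cm/s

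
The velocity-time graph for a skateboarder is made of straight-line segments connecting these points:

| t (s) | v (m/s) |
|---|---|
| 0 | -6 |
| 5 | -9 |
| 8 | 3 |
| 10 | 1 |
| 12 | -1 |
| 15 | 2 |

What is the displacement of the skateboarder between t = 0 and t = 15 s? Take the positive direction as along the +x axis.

-41 m

Displacement is the signed area under the v-t curve.
0–5 s: ½(-6 + -9)(5) = -37.5 m
5–8 s: ½(-9 + 3)(3) = -9 m
8–10 s: ½(3 + 1)(2) = 4 m
10–12 s: ½(1 + -1)(2) = 0 m
12–15 s: ½(-1 + 2)(3) = 1.5 m
Net displacement = -41 m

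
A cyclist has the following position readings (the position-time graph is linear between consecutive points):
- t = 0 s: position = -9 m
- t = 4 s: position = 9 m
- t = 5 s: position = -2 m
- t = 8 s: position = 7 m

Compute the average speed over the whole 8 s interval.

4.75 m/s

Average speed = (total path length)/(elapsed time); on a piecewise-linear x-t graph the path length is Σ|Δx|.
0–4 s: |Δx| = |9 − -9| = 18 m
4–5 s: |Δx| = |-2 − 9| = 11 m
5–8 s: |Δx| = |7 − -2| = 9 m
Total path = 38 m; average speed = 38/8 = 4.75 m/s.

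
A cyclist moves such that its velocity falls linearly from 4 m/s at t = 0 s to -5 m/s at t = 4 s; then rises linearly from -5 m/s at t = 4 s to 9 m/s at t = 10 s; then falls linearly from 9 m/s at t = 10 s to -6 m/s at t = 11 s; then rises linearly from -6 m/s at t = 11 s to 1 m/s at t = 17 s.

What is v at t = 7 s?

2 m/s

On 4–10 s the graph is linear from -5 to 9 m/s: v(7) = -5 + (9 − -5)·(7 − 4)/(10 − 4) = 2 m/s.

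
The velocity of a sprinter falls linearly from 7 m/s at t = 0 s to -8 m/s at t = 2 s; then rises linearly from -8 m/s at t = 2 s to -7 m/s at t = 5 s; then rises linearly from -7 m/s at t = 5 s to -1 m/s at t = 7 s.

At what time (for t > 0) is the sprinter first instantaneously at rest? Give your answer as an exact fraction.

v changes sign on 0–2 s (from 7 to -8); the graph is linear there, so v = 0 at t = 0 + (-7)·(2 − 0)/(-8 − 7) = 14/15 s.

t = 14/15 s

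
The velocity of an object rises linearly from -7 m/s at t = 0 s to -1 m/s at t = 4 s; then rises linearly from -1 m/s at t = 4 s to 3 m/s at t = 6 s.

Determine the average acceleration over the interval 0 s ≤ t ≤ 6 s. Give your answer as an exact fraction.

Average acceleration = Δv/Δt = (3 − -7)/(6 − 0) = 5/3 m/s².

5/3 m/s²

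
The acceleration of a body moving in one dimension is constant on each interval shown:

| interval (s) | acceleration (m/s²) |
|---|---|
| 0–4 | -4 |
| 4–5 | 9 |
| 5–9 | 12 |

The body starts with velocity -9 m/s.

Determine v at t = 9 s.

Δv equals the area under the a-t graph; then v = v₀ + Δv.
0–4 s: -4 × 4 = -16 m/s
4–5 s: 9 × 1 = 9 m/s
5–9 s: 12 × 4 = 48 m/s
Δv = 41 m/s, so v(9) = -9 + (41) = 32 m/s.

32 m/s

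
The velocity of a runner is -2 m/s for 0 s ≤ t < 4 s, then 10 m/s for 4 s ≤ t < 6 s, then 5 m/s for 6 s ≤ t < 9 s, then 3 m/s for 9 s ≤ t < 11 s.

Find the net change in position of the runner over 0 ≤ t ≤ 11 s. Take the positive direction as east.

33 m

Net displacement equals the area under the velocity-time graph (areas below the axis count negative).
0–4 s: -2 × 4 = -8 m
4–6 s: 10 × 2 = 20 m
6–9 s: 5 × 3 = 15 m
9–11 s: 3 × 2 = 6 m
Net displacement = 33 m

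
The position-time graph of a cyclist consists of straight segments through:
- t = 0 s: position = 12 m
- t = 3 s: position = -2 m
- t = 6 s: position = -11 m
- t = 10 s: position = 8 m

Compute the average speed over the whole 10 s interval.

4.2 m/s

Average speed = (total path length)/(elapsed time); on a piecewise-linear x-t graph the path length is Σ|Δx|.
0–3 s: |Δx| = |-2 − 12| = 14 m
3–6 s: |Δx| = |-11 − -2| = 9 m
6–10 s: |Δx| = |8 − -11| = 19 m
Total path = 42 m; average speed = 42/10 = 4.2 m/s.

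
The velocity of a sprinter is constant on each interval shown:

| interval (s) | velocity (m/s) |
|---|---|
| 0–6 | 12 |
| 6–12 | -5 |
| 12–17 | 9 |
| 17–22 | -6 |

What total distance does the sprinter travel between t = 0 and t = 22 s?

177 m

Distance (not displacement) is the total path length: add the absolute areas under v-t.
0–6 s: |12| × 6 = 72 m
6–12 s: |-5| × 6 = 30 m
12–17 s: |9| × 5 = 45 m
17–22 s: |-6| × 5 = 30 m
Total distance = 177 m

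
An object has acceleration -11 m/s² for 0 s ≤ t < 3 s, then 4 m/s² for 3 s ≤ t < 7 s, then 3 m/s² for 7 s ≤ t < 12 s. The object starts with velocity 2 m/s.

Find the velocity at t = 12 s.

Δv equals the area under the a-t graph; then v = v₀ + Δv.
0–3 s: -11 × 3 = -33 m/s
3–7 s: 4 × 4 = 16 m/s
7–12 s: 3 × 5 = 15 m/s
Δv = -2 m/s, so v(12) = 2 + (-2) = 0 m/s.

0 m/s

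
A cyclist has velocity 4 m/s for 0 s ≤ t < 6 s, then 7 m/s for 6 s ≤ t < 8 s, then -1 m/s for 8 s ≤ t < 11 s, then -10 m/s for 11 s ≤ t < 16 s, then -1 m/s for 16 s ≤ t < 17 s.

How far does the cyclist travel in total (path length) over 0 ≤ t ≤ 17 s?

92 m

Total distance travelled is ∫|v| dt — sum the magnitudes of each area piece.
0–6 s: |4| × 6 = 24 m
6–8 s: |7| × 2 = 14 m
8–11 s: |-1| × 3 = 3 m
11–16 s: |-10| × 5 = 50 m
16–17 s: |-1| × 1 = 1 m
Total distance = 92 m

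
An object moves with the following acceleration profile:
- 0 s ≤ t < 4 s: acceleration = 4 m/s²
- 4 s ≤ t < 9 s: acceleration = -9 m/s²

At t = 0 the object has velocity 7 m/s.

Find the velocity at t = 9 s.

-22 m/s

Δv equals the area under the a-t graph; then v = v₀ + Δv.
0–4 s: 4 × 4 = 16 m/s
4–9 s: -9 × 5 = -45 m/s
Δv = -29 m/s, so v(9) = 7 + (-29) = -22 m/s.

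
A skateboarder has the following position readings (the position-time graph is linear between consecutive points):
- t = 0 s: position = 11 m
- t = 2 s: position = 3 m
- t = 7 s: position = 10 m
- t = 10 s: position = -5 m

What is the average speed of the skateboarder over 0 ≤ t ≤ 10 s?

Average speed = (total path length)/(elapsed time); on a piecewise-linear x-t graph the path length is Σ|Δx|.
0–2 s: |Δx| = |3 − 11| = 8 m
2–7 s: |Δx| = |10 − 3| = 7 m
7–10 s: |Δx| = |-5 − 10| = 15 m
Total path = 30 m; average speed = 30/10 = 3 m/s.

3 m/s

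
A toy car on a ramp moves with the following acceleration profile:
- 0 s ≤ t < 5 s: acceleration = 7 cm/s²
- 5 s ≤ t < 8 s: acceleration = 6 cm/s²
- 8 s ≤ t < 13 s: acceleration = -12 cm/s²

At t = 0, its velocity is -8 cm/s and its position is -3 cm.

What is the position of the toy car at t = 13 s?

227.5 cm

On each constant-a segment, Δv = aΔt and Δx = v₀Δt + ½aΔt²; chain segment to segment.
0–5 s: v starts -8 cm/s; Δx = -8·5 + ½·7·5² = 47.5 cm; v ends 27 cm/s.
5–8 s: v starts 27 cm/s; Δx = 27·3 + ½·6·3² = 108 cm; v ends 45 cm/s.
8–13 s: v starts 45 cm/s; Δx = 45·5 + ½·-12·5² = 75 cm; v ends -15 cm/s.
x(13) = -3 + Σ Δx = 227.5 cm.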